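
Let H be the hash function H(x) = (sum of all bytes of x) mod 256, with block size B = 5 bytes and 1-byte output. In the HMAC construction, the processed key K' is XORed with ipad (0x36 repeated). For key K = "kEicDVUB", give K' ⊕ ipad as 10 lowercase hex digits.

Key "kEicDVUB" = 6b 45 69 63 44 56 55 42 is 8 bytes > B = 5, so hash it first: H(key) = ad, then zero-pad to 5 bytes: K' = ad 00 00 00 00.
XOR each byte with 0x36: ad⊕36=9b, 00⊕36=36, 00⊕36=36, 00⊕36=36, 00⊕36=36.

9b36363636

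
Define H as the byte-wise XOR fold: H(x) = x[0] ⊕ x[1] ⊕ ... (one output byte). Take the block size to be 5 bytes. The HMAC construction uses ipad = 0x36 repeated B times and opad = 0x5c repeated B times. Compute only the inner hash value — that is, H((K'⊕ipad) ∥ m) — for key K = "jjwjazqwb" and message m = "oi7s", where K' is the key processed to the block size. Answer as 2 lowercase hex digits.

Key "jjwjazqwb" = 6a 6a 77 6a 61 7a 71 77 62 is 9 bytes > B = 5, so hash it first: H(key) = 62, then zero-pad to 5 bytes: K' = 62 00 00 00 00.
K' ⊕ ipad = 54 36 36 36 36.
Inner input = 54 36 36 36 36 ∥ 6f 69 37 73.
Inner hash: XOR 54⊕36⊕36⊕36⊕36⊕6f⊕69⊕37⊕73 = 16.

16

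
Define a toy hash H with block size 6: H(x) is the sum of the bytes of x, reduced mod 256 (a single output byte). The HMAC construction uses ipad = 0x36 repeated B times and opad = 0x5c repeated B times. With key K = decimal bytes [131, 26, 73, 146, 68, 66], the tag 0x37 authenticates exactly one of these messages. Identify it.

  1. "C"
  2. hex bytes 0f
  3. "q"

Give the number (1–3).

Key decimal bytes [131, 26, 73, 146, 68, 66] = 83 1a 49 92 44 42 is exactly B = 6 bytes: K' = 83 1a 49 92 44 42.
K' ⊕ ipad = b5 2c 7f a4 72 74; K' ⊕ opad = df 46 15 ce 18 1e.
m1: inner = H(b5 2c 7f a4 72 74 43) = 2d; tag = H(df 46 15 ce 18 1e 2d) = 6b
m2: inner = H(b5 2c 7f a4 72 74 0f) = f9; tag = H(df 46 15 ce 18 1e f9) = 37 ← matches
m3: inner = H(b5 2c 7f a4 72 74 71) = 5b; tag = H(df 46 15 ce 18 1e 5b) = 99

2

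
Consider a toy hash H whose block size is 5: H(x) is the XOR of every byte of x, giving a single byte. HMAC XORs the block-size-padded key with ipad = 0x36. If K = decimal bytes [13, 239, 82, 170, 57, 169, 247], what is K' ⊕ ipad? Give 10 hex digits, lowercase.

Key decimal bytes [13, 239, 82, 170, 57, 169, 247] = 0d ef 52 aa 39 a9 f7 is 7 bytes > B = 5, so hash it first: H(key) = 7d, then zero-pad to 5 bytes: K' = 7d 00 00 00 00.
XOR each byte with 0x36: 7d⊕36=4b, 00⊕36=36, 00⊕36=36, 00⊕36=36, 00⊕36=36.

4b36363636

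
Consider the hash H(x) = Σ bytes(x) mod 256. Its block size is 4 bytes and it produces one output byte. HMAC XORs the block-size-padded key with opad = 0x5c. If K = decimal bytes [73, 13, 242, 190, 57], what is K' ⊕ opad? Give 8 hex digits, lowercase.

635c5c5c

Key decimal bytes [73, 13, 242, 190, 57] = 49 0d f2 be 39 is 5 bytes > B = 4, so hash it first: H(key) = 3f, then zero-pad to 4 bytes: K' = 3f 00 00 00.
XOR each byte with 0x5c: 3f⊕5c=63, 00⊕5c=5c, 00⊕5c=5c, 00⊕5c=5c.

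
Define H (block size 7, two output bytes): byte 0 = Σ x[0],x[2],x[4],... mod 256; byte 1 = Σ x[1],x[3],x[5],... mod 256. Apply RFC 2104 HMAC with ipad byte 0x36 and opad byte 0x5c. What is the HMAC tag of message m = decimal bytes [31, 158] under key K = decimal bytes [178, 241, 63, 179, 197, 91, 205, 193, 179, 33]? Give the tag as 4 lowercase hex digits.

Key decimal bytes [178, 241, 63, 179, 197, 91, 205, 193, 179, 33] = b2 f1 3f b3 c5 5b cd c1 b3 21 is 10 bytes > B = 7, so hash it first: H(key) = 36 e1, then zero-pad to 7 bytes: K' = 36 e1 00 00 00 00 00.
K' ⊕ ipad = 00 d7 36 36 36 36 36.  K' ⊕ opad = 6a bd 5c 5c 5c 5c 5c.
Inner input = (K'⊕ipad) ∥ m = 00 d7 36 36 36 36 36 ∥ 1f 9e.
Inner hash: even-index sum = 320 mod 256 = 64; odd-index sum = 354 mod 256 = 98 → 40 62.
Outer input = (K'⊕opad) ∥ inner = 6a bd 5c 5c 5c 5c 5c ∥ 40 62.
Outer hash (tag): even-index sum = 480 mod 256 = 224; odd-index sum = 437 mod 256 = 181 → e0 b5.

e0b5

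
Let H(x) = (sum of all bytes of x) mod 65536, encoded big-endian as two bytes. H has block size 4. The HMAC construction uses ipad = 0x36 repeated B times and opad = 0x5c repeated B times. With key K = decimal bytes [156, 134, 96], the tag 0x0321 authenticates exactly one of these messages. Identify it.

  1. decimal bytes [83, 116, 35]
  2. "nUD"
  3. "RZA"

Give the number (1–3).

Key decimal bytes [156, 134, 96] = 9c 86 60 is 3 bytes ≤ B = 4; zero-pad to 4 bytes: K' = 9c 86 60 00.
K' ⊕ ipad = aa b0 56 36; K' ⊕ opad = c0 da 3c 5c.
m1: inner = H(aa b0 56 36 53 74 23) = 02 d0; tag = H(c0 da 3c 5c 02 d0) = 0304
m2: inner = H(aa b0 56 36 6e 55 44) = 02 ed; tag = H(c0 da 3c 5c 02 ed) = 0321 ← matches
m3: inner = H(aa b0 56 36 52 5a 41) = 02 d3; tag = H(c0 da 3c 5c 02 d3) = 0307

2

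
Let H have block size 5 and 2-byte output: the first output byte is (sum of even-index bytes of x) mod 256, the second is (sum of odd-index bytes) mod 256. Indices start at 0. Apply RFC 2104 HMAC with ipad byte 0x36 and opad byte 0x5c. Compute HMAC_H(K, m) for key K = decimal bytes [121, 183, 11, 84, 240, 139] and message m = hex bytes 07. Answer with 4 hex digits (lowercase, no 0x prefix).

bdd4

Key decimal bytes [121, 183, 11, 84, 240, 139] = 79 b7 0b 54 f0 8b is 6 bytes > B = 5, so hash it first: H(key) = 74 96, then zero-pad to 5 bytes: K' = 74 96 00 00 00.
K' ⊕ ipad = 42 a0 36 36 36.  K' ⊕ opad = 28 ca 5c 5c 5c.
Inner input = (K'⊕ipad) ∥ m = 42 a0 36 36 36 ∥ 07.
Inner hash: even-index sum = 174 mod 256 = 174; odd-index sum = 221 mod 256 = 221 → ae dd.
Outer input = (K'⊕opad) ∥ inner = 28 ca 5c 5c 5c ∥ ae dd.
Outer hash (tag): even-index sum = 445 mod 256 = 189; odd-index sum = 468 mod 256 = 212 → bd d4.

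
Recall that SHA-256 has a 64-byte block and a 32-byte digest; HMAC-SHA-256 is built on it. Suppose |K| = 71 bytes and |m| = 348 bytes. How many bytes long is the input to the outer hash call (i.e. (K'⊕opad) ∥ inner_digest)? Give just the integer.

96

Key is 71 > 64 bytes, so it is hashed to 32 bytes then zero-padded to 64: |K'| = 64.
Outer input = (K'⊕opad) ∥ H(inner) → 64 + 32 = 96 bytes.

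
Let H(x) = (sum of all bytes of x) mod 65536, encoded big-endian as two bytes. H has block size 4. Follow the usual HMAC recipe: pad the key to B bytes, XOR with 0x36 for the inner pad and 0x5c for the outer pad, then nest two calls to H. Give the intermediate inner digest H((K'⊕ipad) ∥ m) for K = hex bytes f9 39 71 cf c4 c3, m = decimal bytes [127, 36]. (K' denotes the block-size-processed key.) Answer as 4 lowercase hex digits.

0213

Key hex bytes f9 39 71 cf c4 c3 is 6 bytes > B = 4, so hash it first: H(key) = 03 f9, then zero-pad to 4 bytes: K' = 03 f9 00 00.
K' ⊕ ipad = 35 cf 36 36.
Inner input = 35 cf 36 36 ∥ 7f 24.
Inner hash: sum = 53+207+54+54+127+36 = 531 → 02 13.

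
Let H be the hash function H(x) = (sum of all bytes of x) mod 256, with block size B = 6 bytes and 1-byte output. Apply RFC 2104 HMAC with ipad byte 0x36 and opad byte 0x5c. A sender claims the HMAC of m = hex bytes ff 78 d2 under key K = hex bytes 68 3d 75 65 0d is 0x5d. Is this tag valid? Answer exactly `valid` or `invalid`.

valid

Key hex bytes 68 3d 75 65 0d is 5 bytes ≤ B = 6; zero-pad to 6 bytes: K' = 68 3d 75 65 0d 00.
K' ⊕ ipad = 5e 0b 43 53 3b 36; K' ⊕ opad = 34 61 29 39 51 5c.
Inner hash: sum = 94+11+67+83+59+54+255+120+210 = 953; mod 256 = 185 → b9.
Outer hash (recomputed tag): sum = 52+97+41+57+81+92+185 = 605; mod 256 = 93 → 5d.
Recomputed tag = 5d; claimed = 5d → match.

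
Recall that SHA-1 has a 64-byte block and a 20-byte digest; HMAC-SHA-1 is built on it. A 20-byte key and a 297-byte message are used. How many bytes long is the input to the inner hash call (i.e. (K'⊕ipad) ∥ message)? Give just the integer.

361

Key is 20 ≤ 64 bytes, zero-padded: |K'| = 64.
Inner input = (K'⊕ipad) ∥ m → 64 + 297 = 361 bytes.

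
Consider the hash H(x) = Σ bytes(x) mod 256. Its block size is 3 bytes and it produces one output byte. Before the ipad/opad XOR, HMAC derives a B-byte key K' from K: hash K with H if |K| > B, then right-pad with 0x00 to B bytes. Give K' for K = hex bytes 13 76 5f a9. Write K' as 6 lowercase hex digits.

|K| = 4 > B = 3, so first hash the key.
H(K): sum = 19+118+95+169 = 401; mod 256 = 145 → 91.
Zero-pad H(K) = 91 to 3 bytes: K' = 91 00 00.

910000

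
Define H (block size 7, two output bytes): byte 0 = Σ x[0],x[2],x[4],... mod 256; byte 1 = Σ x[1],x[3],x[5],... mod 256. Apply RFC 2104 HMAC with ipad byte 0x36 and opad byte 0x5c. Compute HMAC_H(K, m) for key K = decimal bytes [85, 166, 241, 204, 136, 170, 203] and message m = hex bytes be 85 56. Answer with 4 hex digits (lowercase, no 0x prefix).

5bea

Key decimal bytes [85, 166, 241, 204, 136, 170, 203] = 55 a6 f1 cc 88 aa cb is exactly B = 7 bytes: K' = 55 a6 f1 cc 88 aa cb.
K' ⊕ ipad = 63 90 c7 fa be 9c fd.  K' ⊕ opad = 09 fa ad 90 d4 f6 97.
Inner input = (K'⊕ipad) ∥ m = 63 90 c7 fa be 9c fd ∥ be 85 56.
Inner hash: even-index sum = 874 mod 256 = 106; odd-index sum = 826 mod 256 = 58 → 6a 3a.
Outer input = (K'⊕opad) ∥ inner = 09 fa ad 90 d4 f6 97 ∥ 6a 3a.
Outer hash (tag): even-index sum = 603 mod 256 = 91; odd-index sum = 746 mod 256 = 234 → 5b ea.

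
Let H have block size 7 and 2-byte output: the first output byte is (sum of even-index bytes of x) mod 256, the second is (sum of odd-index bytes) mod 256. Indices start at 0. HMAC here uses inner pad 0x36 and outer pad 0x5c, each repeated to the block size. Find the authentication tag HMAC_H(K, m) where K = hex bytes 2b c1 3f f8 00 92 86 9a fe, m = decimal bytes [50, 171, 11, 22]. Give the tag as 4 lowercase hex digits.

42ac

Key hex bytes 2b c1 3f f8 00 92 86 9a fe is 9 bytes > B = 7, so hash it first: H(key) = ee e5, then zero-pad to 7 bytes: K' = ee e5 00 00 00 00 00.
K' ⊕ ipad = d8 d3 36 36 36 36 36.  K' ⊕ opad = b2 b9 5c 5c 5c 5c 5c.
Inner input = (K'⊕ipad) ∥ m = d8 d3 36 36 36 36 36 ∥ 32 ab 0b 16.
Inner hash: even-index sum = 571 mod 256 = 59; odd-index sum = 380 mod 256 = 124 → 3b 7c.
Outer input = (K'⊕opad) ∥ inner = b2 b9 5c 5c 5c 5c 5c ∥ 3b 7c.
Outer hash (tag): even-index sum = 578 mod 256 = 66; odd-index sum = 428 mod 256 = 172 → 42 ac.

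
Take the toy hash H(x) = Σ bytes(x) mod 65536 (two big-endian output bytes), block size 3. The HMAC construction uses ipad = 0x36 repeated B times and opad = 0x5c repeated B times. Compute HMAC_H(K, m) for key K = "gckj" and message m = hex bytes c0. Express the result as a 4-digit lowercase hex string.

0253

Key "gckj" = 67 63 6b 6a is 4 bytes > B = 3, so hash it first: H(key) = 01 9f, then zero-pad to 3 bytes: K' = 01 9f 00.
K' ⊕ ipad = 37 a9 36.  K' ⊕ opad = 5d c3 5c.
Inner input = (K'⊕ipad) ∥ m = 37 a9 36 ∥ c0.
Inner hash: sum = 55+169+54+192 = 470 → 01 d6.
Outer input = (K'⊕opad) ∥ inner = 5d c3 5c ∥ 01 d6.
Outer hash (tag): sum = 93+195+92+1+214 = 595 → 02 53.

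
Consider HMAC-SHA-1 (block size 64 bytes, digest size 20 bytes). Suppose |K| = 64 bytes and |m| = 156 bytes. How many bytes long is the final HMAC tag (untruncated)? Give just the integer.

The tag is one SHA-1 digest: 20 bytes.

20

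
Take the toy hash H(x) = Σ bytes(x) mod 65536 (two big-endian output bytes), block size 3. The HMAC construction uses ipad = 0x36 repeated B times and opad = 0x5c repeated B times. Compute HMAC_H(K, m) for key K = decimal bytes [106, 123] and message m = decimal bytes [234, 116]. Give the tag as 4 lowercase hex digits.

Key decimal bytes [106, 123] = 6a 7b is 2 bytes ≤ B = 3; zero-pad to 3 bytes: K' = 6a 7b 00.
K' ⊕ ipad = 5c 4d 36.  K' ⊕ opad = 36 27 5c.
Inner input = (K'⊕ipad) ∥ m = 5c 4d 36 ∥ ea 74.
Inner hash: sum = 92+77+54+234+116 = 573 → 02 3d.
Outer input = (K'⊕opad) ∥ inner = 36 27 5c ∥ 02 3d.
Outer hash (tag): sum = 54+39+92+2+61 = 248 → 00 f8.

00f8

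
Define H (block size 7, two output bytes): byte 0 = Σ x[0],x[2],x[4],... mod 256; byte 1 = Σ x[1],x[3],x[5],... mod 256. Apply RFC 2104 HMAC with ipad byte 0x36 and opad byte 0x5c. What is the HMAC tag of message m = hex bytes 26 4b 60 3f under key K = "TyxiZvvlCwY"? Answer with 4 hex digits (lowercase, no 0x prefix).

7759

Key "TyxiZvvlCwY" = 54 79 78 69 5a 76 76 6c 43 77 59 is 11 bytes > B = 7, so hash it first: H(key) = 38 3b, then zero-pad to 7 bytes: K' = 38 3b 00 00 00 00 00.
K' ⊕ ipad = 0e 0d 36 36 36 36 36.  K' ⊕ opad = 64 67 5c 5c 5c 5c 5c.
Inner input = (K'⊕ipad) ∥ m = 0e 0d 36 36 36 36 36 ∥ 26 4b 60 3f.
Inner hash: even-index sum = 314 mod 256 = 58; odd-index sum = 255 mod 256 = 255 → 3a ff.
Outer input = (K'⊕opad) ∥ inner = 64 67 5c 5c 5c 5c 5c ∥ 3a ff.
Outer hash (tag): even-index sum = 631 mod 256 = 119; odd-index sum = 345 mod 256 = 89 → 77 59.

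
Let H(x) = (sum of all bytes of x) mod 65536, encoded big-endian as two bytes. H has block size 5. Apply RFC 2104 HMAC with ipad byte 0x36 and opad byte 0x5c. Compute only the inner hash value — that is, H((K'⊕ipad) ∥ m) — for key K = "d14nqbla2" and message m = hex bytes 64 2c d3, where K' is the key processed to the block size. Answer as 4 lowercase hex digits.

0279

Key "d14nqbla2" = 64 31 34 6e 71 62 6c 61 32 is 9 bytes > B = 5, so hash it first: H(key) = 03 09, then zero-pad to 5 bytes: K' = 03 09 00 00 00.
K' ⊕ ipad = 35 3f 36 36 36.
Inner input = 35 3f 36 36 36 ∥ 64 2c d3.
Inner hash: sum = 53+63+54+54+54+100+44+211 = 633 → 02 79.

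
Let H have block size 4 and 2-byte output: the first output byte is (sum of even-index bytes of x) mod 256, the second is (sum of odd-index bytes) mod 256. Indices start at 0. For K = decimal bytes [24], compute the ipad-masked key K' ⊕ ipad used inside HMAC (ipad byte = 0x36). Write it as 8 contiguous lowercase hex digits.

2e363636

Key decimal bytes [24] = 18 is 1 byte ≤ B = 4; zero-pad to 4 bytes: K' = 18 00 00 00.
XOR each byte with 0x36: 18⊕36=2e, 00⊕36=36, 00⊕36=36, 00⊕36=36.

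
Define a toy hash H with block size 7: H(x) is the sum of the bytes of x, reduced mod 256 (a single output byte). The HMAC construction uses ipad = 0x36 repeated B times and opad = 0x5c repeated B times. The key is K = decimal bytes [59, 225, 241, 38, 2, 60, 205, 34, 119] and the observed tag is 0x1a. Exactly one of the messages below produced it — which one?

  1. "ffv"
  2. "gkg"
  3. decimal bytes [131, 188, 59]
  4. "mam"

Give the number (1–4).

1

Key decimal bytes [59, 225, 241, 38, 2, 60, 205, 34, 119] = 3b e1 f1 26 02 3c cd 22 77 is 9 bytes > B = 7, so hash it first: H(key) = d7, then zero-pad to 7 bytes: K' = d7 00 00 00 00 00 00.
K' ⊕ ipad = e1 36 36 36 36 36 36; K' ⊕ opad = 8b 5c 5c 5c 5c 5c 5c.
m1: inner = H(e1 36 36 36 36 36 36 66 66 76) = 67; tag = H(8b 5c 5c 5c 5c 5c 5c 67) = 1a ← matches
m2: inner = H(e1 36 36 36 36 36 36 67 6b 67) = 5e; tag = H(8b 5c 5c 5c 5c 5c 5c 5e) = 11
m3: inner = H(e1 36 36 36 36 36 36 83 bc 3b) = 9f; tag = H(8b 5c 5c 5c 5c 5c 5c 9f) = 52
m4: inner = H(e1 36 36 36 36 36 36 6d 61 6d) = 60; tag = H(8b 5c 5c 5c 5c 5c 5c 60) = 13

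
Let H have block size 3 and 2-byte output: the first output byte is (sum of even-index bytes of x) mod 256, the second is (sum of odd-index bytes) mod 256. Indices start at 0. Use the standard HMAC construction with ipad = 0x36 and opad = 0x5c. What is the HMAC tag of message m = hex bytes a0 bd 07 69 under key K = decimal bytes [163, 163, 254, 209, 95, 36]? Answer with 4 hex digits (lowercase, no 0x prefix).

Key decimal bytes [163, 163, 254, 209, 95, 36] = a3 a3 fe d1 5f 24 is 6 bytes > B = 3, so hash it first: H(key) = 00 98, then zero-pad to 3 bytes: K' = 00 98 00.
K' ⊕ ipad = 36 ae 36.  K' ⊕ opad = 5c c4 5c.
Inner input = (K'⊕ipad) ∥ m = 36 ae 36 ∥ a0 bd 07 69.
Inner hash: even-index sum = 402 mod 256 = 146; odd-index sum = 341 mod 256 = 85 → 92 55.
Outer input = (K'⊕opad) ∥ inner = 5c c4 5c ∥ 92 55.
Outer hash (tag): even-index sum = 269 mod 256 = 13; odd-index sum = 342 mod 256 = 86 → 0d 56.

0d56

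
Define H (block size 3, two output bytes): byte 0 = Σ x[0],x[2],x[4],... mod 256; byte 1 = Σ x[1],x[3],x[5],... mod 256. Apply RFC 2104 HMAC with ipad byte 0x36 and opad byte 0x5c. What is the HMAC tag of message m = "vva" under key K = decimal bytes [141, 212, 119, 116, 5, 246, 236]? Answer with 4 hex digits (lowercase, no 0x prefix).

e4d1

Key decimal bytes [141, 212, 119, 116, 5, 246, 236] = 8d d4 77 74 05 f6 ec is 7 bytes > B = 3, so hash it first: H(key) = f5 3e, then zero-pad to 3 bytes: K' = f5 3e 00.
K' ⊕ ipad = c3 08 36.  K' ⊕ opad = a9 62 5c.
Inner input = (K'⊕ipad) ∥ m = c3 08 36 ∥ 76 76 61.
Inner hash: even-index sum = 367 mod 256 = 111; odd-index sum = 223 mod 256 = 223 → 6f df.
Outer input = (K'⊕opad) ∥ inner = a9 62 5c ∥ 6f df.
Outer hash (tag): even-index sum = 484 mod 256 = 228; odd-index sum = 209 mod 256 = 209 → e4 d1.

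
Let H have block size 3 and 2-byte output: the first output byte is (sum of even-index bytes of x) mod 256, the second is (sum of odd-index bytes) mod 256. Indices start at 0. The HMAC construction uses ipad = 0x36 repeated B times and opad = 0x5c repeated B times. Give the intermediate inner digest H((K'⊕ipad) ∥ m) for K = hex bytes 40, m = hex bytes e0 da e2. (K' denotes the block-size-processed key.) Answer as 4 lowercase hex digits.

86f8

Key hex bytes 40 is 1 byte ≤ B = 3; zero-pad to 3 bytes: K' = 40 00 00.
K' ⊕ ipad = 76 36 36.
Inner input = 76 36 36 ∥ e0 da e2.
Inner hash: even-index sum = 390 mod 256 = 134; odd-index sum = 504 mod 256 = 248 → 86 f8.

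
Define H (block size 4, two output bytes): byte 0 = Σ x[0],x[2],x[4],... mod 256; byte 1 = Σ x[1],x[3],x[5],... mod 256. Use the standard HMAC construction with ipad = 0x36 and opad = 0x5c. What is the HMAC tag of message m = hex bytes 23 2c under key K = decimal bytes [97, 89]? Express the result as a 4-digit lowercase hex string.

Key decimal bytes [97, 89] = 61 59 is 2 bytes ≤ B = 4; zero-pad to 4 bytes: K' = 61 59 00 00.
K' ⊕ ipad = 57 6f 36 36.  K' ⊕ opad = 3d 05 5c 5c.
Inner input = (K'⊕ipad) ∥ m = 57 6f 36 36 ∥ 23 2c.
Inner hash: even-index sum = 176 mod 256 = 176; odd-index sum = 209 mod 256 = 209 → b0 d1.
Outer input = (K'⊕opad) ∥ inner = 3d 05 5c 5c ∥ b0 d1.
Outer hash (tag): even-index sum = 329 mod 256 = 73; odd-index sum = 306 mod 256 = 50 → 49 32.

4932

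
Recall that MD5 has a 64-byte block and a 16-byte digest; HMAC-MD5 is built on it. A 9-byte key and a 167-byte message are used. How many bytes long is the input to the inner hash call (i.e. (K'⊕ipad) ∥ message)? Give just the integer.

Key is 9 ≤ 64 bytes, zero-padded: |K'| = 64.
Inner input = (K'⊕ipad) ∥ m → 64 + 167 = 231 bytes.

231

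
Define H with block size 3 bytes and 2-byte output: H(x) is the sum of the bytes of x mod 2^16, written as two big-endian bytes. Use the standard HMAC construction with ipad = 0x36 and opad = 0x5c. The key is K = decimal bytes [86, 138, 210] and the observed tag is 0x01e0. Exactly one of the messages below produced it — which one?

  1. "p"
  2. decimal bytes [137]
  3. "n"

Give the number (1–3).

1

Key decimal bytes [86, 138, 210] = 56 8a d2 is exactly B = 3 bytes: K' = 56 8a d2.
K' ⊕ ipad = 60 bc e4; K' ⊕ opad = 0a d6 8e.
m1: inner = H(60 bc e4 70) = 02 70; tag = H(0a d6 8e 02 70) = 01e0 ← matches
m2: inner = H(60 bc e4 89) = 02 89; tag = H(0a d6 8e 02 89) = 01f9
m3: inner = H(60 bc e4 6e) = 02 6e; tag = H(0a d6 8e 02 6e) = 01de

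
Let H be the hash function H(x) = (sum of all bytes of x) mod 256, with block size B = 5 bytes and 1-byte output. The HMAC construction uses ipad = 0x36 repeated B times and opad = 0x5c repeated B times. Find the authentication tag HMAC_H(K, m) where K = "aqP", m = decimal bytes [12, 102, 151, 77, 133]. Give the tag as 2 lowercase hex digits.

Key "aqP" = 61 71 50 is 3 bytes ≤ B = 5; zero-pad to 5 bytes: K' = 61 71 50 00 00.
K' ⊕ ipad = 57 47 66 36 36.  K' ⊕ opad = 3d 2d 0c 5c 5c.
Inner input = (K'⊕ipad) ∥ m = 57 47 66 36 36 ∥ 0c 66 97 4d 85.
Inner hash: sum = 87+71+102+54+54+12+102+151+77+133 = 843; mod 256 = 75 → 4b.
Outer input = (K'⊕opad) ∥ inner = 3d 2d 0c 5c 5c ∥ 4b.
Outer hash (tag): sum = 61+45+12+92+92+75 = 377; mod 256 = 121 → 79.

79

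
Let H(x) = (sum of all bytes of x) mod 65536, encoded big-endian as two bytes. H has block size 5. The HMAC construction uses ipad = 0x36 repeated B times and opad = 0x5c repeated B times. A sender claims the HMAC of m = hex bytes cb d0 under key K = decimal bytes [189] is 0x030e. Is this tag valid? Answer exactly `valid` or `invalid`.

Key decimal bytes [189] = bd is 1 byte ≤ B = 5; zero-pad to 5 bytes: K' = bd 00 00 00 00.
K' ⊕ ipad = 8b 36 36 36 36; K' ⊕ opad = e1 5c 5c 5c 5c.
Inner hash: sum = 139+54+54+54+54+203+208 = 766 → 02 fe.
Outer hash (recomputed tag): sum = 225+92+92+92+92+2+254 = 849 → 03 51.
Recomputed tag = 0351; claimed = 030e → mismatch.

invalid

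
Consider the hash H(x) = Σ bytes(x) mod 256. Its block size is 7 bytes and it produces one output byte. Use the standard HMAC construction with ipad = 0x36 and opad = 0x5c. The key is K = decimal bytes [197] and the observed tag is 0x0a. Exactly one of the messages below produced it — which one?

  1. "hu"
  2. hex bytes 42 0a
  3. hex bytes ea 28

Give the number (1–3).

3

Key decimal bytes [197] = c5 is 1 byte ≤ B = 7; zero-pad to 7 bytes: K' = c5 00 00 00 00 00 00.
K' ⊕ ipad = f3 36 36 36 36 36 36; K' ⊕ opad = 99 5c 5c 5c 5c 5c 5c.
m1: inner = H(f3 36 36 36 36 36 36 68 75) = 14; tag = H(99 5c 5c 5c 5c 5c 5c 14) = d5
m2: inner = H(f3 36 36 36 36 36 36 42 0a) = 83; tag = H(99 5c 5c 5c 5c 5c 5c 83) = 44
m3: inner = H(f3 36 36 36 36 36 36 ea 28) = 49; tag = H(99 5c 5c 5c 5c 5c 5c 49) = 0a ← matches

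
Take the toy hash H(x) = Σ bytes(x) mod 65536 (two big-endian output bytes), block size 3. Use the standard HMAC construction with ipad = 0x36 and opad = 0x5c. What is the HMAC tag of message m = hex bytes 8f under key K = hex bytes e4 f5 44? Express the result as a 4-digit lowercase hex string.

Key hex bytes e4 f5 44 is exactly B = 3 bytes: K' = e4 f5 44.
K' ⊕ ipad = d2 c3 72.  K' ⊕ opad = b8 a9 18.
Inner input = (K'⊕ipad) ∥ m = d2 c3 72 ∥ 8f.
Inner hash: sum = 210+195+114+143 = 662 → 02 96.
Outer input = (K'⊕opad) ∥ inner = b8 a9 18 ∥ 02 96.
Outer hash (tag): sum = 184+169+24+2+150 = 529 → 02 11.

0211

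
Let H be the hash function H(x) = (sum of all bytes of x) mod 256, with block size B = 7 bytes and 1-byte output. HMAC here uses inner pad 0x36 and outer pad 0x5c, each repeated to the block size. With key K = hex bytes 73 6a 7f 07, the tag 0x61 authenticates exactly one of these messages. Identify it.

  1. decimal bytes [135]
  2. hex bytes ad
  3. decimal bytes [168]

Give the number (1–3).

Key hex bytes 73 6a 7f 07 is 4 bytes ≤ B = 7; zero-pad to 7 bytes: K' = 73 6a 7f 07 00 00 00.
K' ⊕ ipad = 45 5c 49 31 36 36 36; K' ⊕ opad = 2f 36 23 5b 5c 5c 5c.
m1: inner = H(45 5c 49 31 36 36 36 87) = 44; tag = H(2f 36 23 5b 5c 5c 5c 44) = 3b
m2: inner = H(45 5c 49 31 36 36 36 ad) = 6a; tag = H(2f 36 23 5b 5c 5c 5c 6a) = 61 ← matches
m3: inner = H(45 5c 49 31 36 36 36 a8) = 65; tag = H(2f 36 23 5b 5c 5c 5c 65) = 5c

2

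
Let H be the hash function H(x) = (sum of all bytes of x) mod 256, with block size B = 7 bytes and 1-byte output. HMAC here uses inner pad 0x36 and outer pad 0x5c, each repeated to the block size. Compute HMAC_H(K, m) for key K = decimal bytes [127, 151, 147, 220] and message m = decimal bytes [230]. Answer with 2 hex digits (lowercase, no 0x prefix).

Key decimal bytes [127, 151, 147, 220] = 7f 97 93 dc is 4 bytes ≤ B = 7; zero-pad to 7 bytes: K' = 7f 97 93 dc 00 00 00.
K' ⊕ ipad = 49 a1 a5 ea 36 36 36.  K' ⊕ opad = 23 cb cf 80 5c 5c 5c.
Inner input = (K'⊕ipad) ∥ m = 49 a1 a5 ea 36 36 36 ∥ e6.
Inner hash: sum = 73+161+165+234+54+54+54+230 = 1025; mod 256 = 1 → 01.
Outer input = (K'⊕opad) ∥ inner = 23 cb cf 80 5c 5c 5c ∥ 01.
Outer hash (tag): sum = 35+203+207+128+92+92+92+1 = 850; mod 256 = 82 → 52.

52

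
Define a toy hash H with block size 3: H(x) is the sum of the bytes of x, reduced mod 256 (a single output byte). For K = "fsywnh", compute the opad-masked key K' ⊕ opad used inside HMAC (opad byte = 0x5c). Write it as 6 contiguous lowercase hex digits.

Key "fsywnh" = 66 73 79 77 6e 68 is 6 bytes > B = 3, so hash it first: H(key) = 9f, then zero-pad to 3 bytes: K' = 9f 00 00.
XOR each byte with 0x5c: 9f⊕5c=c3, 00⊕5c=5c, 00⊕5c=5c.

c35c5c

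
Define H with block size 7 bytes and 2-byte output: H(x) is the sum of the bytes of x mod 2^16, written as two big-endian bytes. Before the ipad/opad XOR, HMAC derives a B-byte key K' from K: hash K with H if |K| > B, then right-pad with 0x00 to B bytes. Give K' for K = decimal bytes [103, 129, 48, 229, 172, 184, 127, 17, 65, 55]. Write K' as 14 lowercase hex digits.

04690000000000

|K| = 10 > B = 7, so first hash the key.
H(K): sum = 103+129+48+229+172+184+127+17+65+55 = 1129 → 04 69.
Zero-pad H(K) = 04 69 to 7 bytes: K' = 04 69 00 00 00 00 00.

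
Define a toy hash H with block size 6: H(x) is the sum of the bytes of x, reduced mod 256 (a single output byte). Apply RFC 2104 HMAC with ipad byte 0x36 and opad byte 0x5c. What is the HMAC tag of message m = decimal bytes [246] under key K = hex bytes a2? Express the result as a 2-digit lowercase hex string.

Key hex bytes a2 is 1 byte ≤ B = 6; zero-pad to 6 bytes: K' = a2 00 00 00 00 00.
K' ⊕ ipad = 94 36 36 36 36 36.  K' ⊕ opad = fe 5c 5c 5c 5c 5c.
Inner input = (K'⊕ipad) ∥ m = 94 36 36 36 36 36 ∥ f6.
Inner hash: sum = 148+54+54+54+54+54+246 = 664; mod 256 = 152 → 98.
Outer input = (K'⊕opad) ∥ inner = fe 5c 5c 5c 5c 5c ∥ 98.
Outer hash (tag): sum = 254+92+92+92+92+92+152 = 866; mod 256 = 98 → 62.

62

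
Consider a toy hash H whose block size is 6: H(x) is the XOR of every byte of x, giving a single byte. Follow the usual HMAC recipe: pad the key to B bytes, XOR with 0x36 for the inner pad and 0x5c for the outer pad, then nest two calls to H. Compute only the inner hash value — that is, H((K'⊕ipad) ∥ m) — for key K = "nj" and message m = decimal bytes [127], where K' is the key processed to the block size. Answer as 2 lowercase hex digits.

7b

Key "nj" = 6e 6a is 2 bytes ≤ B = 6; zero-pad to 6 bytes: K' = 6e 6a 00 00 00 00.
K' ⊕ ipad = 58 5c 36 36 36 36.
Inner input = 58 5c 36 36 36 36 ∥ 7f.
Inner hash: XOR 58⊕5c⊕36⊕36⊕36⊕36⊕7f = 7b.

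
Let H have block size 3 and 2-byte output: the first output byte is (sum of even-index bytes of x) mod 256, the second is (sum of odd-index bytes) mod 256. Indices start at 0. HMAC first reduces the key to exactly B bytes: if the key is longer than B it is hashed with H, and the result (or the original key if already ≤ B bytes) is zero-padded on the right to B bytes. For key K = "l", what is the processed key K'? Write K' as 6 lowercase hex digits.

Key "l" = 6c is 1 byte ≤ B = 3; zero-pad to 3 bytes: K' = 6c 00 00.

6c0000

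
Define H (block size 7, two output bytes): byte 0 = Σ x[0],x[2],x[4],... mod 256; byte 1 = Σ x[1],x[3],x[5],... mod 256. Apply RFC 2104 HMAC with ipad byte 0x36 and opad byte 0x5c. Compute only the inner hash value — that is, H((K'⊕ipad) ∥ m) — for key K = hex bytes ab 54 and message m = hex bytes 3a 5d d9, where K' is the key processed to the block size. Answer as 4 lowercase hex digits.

9ce1

Key hex bytes ab 54 is 2 bytes ≤ B = 7; zero-pad to 7 bytes: K' = ab 54 00 00 00 00 00.
K' ⊕ ipad = 9d 62 36 36 36 36 36.
Inner input = 9d 62 36 36 36 36 36 ∥ 3a 5d d9.
Inner hash: even-index sum = 412 mod 256 = 156; odd-index sum = 481 mod 256 = 225 → 9c e1.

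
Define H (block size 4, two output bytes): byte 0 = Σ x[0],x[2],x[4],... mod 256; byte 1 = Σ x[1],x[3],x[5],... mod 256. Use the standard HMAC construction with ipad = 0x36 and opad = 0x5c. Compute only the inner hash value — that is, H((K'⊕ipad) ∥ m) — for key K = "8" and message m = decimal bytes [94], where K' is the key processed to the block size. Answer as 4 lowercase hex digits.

a26c

Key "8" = 38 is 1 byte ≤ B = 4; zero-pad to 4 bytes: K' = 38 00 00 00.
K' ⊕ ipad = 0e 36 36 36.
Inner input = 0e 36 36 36 ∥ 5e.
Inner hash: even-index sum = 162 mod 256 = 162; odd-index sum = 108 mod 256 = 108 → a2 6c.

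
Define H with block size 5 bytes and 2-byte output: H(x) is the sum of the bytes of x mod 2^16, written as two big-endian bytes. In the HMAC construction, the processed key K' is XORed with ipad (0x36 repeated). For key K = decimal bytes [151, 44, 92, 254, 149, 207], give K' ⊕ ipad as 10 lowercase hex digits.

Key decimal bytes [151, 44, 92, 254, 149, 207] = 97 2c 5c fe 95 cf is 6 bytes > B = 5, so hash it first: H(key) = 03 81, then zero-pad to 5 bytes: K' = 03 81 00 00 00.
XOR each byte with 0x36: 03⊕36=35, 81⊕36=b7, 00⊕36=36, 00⊕36=36, 00⊕36=36.

35b7363636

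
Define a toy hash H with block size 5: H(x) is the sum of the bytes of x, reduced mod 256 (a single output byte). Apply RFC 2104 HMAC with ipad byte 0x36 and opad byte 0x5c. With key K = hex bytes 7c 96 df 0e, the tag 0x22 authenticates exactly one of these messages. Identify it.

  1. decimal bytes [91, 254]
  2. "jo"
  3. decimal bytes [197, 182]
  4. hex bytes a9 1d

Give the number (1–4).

Key hex bytes 7c 96 df 0e is 4 bytes ≤ B = 5; zero-pad to 5 bytes: K' = 7c 96 df 0e 00.
K' ⊕ ipad = 4a a0 e9 38 36; K' ⊕ opad = 20 ca 83 52 5c.
m1: inner = H(4a a0 e9 38 36 5b fe) = 9a; tag = H(20 ca 83 52 5c 9a) = b5
m2: inner = H(4a a0 e9 38 36 6a 6f) = 1a; tag = H(20 ca 83 52 5c 1a) = 35
m3: inner = H(4a a0 e9 38 36 c5 b6) = bc; tag = H(20 ca 83 52 5c bc) = d7
m4: inner = H(4a a0 e9 38 36 a9 1d) = 07; tag = H(20 ca 83 52 5c 07) = 22 ← matches

4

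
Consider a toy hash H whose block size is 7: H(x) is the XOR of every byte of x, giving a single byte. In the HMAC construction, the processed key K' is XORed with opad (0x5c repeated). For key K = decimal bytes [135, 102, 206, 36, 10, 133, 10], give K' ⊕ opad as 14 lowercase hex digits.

db3a927856d956

Key decimal bytes [135, 102, 206, 36, 10, 133, 10] = 87 66 ce 24 0a 85 0a is exactly B = 7 bytes: K' = 87 66 ce 24 0a 85 0a.
XOR each byte with 0x5c: 87⊕5c=db, 66⊕5c=3a, ce⊕5c=92, 24⊕5c=78, 0a⊕5c=56, 85⊕5c=d9, 0a⊕5c=56.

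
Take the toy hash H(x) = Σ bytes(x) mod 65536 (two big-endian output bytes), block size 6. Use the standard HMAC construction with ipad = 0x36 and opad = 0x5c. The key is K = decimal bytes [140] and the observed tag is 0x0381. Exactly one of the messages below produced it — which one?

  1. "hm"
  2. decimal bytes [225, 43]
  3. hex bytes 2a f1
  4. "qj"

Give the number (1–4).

Key decimal bytes [140] = 8c is 1 byte ≤ B = 6; zero-pad to 6 bytes: K' = 8c 00 00 00 00 00.
K' ⊕ ipad = ba 36 36 36 36 36; K' ⊕ opad = d0 5c 5c 5c 5c 5c.
m1: inner = H(ba 36 36 36 36 36 68 6d) = 02 9d; tag = H(d0 5c 5c 5c 5c 5c 02 9d) = 033b
m2: inner = H(ba 36 36 36 36 36 e1 2b) = 02 d4; tag = H(d0 5c 5c 5c 5c 5c 02 d4) = 0372
m3: inner = H(ba 36 36 36 36 36 2a f1) = 02 e3; tag = H(d0 5c 5c 5c 5c 5c 02 e3) = 0381 ← matches
m4: inner = H(ba 36 36 36 36 36 71 6a) = 02 a3; tag = H(d0 5c 5c 5c 5c 5c 02 a3) = 0341

3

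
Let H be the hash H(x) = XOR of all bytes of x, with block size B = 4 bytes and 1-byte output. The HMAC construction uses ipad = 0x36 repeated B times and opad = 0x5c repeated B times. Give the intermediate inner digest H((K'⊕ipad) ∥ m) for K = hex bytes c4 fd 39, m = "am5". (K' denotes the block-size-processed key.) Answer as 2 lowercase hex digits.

39

Key hex bytes c4 fd 39 is 3 bytes ≤ B = 4; zero-pad to 4 bytes: K' = c4 fd 39 00.
K' ⊕ ipad = f2 cb 0f 36.
Inner input = f2 cb 0f 36 ∥ 61 6d 35.
Inner hash: XOR f2⊕cb⊕0f⊕36⊕61⊕6d⊕35 = 39.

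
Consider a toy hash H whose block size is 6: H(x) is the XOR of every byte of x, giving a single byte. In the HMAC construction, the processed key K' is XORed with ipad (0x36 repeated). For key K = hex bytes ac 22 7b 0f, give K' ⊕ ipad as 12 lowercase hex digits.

9a144d393636

Key hex bytes ac 22 7b 0f is 4 bytes ≤ B = 6; zero-pad to 6 bytes: K' = ac 22 7b 0f 00 00.
XOR each byte with 0x36: ac⊕36=9a, 22⊕36=14, 7b⊕36=4d, 0f⊕36=39, 00⊕36=36, 00⊕36=36.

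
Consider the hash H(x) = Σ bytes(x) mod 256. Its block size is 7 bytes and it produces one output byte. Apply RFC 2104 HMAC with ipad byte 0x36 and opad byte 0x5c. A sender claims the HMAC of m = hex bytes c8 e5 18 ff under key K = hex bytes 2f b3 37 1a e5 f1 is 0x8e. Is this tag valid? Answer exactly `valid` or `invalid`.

Key hex bytes 2f b3 37 1a e5 f1 is 6 bytes ≤ B = 7; zero-pad to 7 bytes: K' = 2f b3 37 1a e5 f1 00.
K' ⊕ ipad = 19 85 01 2c d3 c7 36; K' ⊕ opad = 73 ef 6b 46 b9 ad 5c.
Inner hash: sum = 25+133+1+44+211+199+54+200+229+24+255 = 1375; mod 256 = 95 → 5f.
Outer hash (recomputed tag): sum = 115+239+107+70+185+173+92+95 = 1076; mod 256 = 52 → 34.
Recomputed tag = 34; claimed = 8e → mismatch.

invalid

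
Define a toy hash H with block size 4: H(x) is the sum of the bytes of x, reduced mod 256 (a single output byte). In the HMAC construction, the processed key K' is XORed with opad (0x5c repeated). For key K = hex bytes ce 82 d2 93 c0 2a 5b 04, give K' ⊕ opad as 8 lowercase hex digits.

a25c5c5c

Key hex bytes ce 82 d2 93 c0 2a 5b 04 is 8 bytes > B = 4, so hash it first: H(key) = fe, then zero-pad to 4 bytes: K' = fe 00 00 00.
XOR each byte with 0x5c: fe⊕5c=a2, 00⊕5c=5c, 00⊕5c=5c, 00⊕5c=5c.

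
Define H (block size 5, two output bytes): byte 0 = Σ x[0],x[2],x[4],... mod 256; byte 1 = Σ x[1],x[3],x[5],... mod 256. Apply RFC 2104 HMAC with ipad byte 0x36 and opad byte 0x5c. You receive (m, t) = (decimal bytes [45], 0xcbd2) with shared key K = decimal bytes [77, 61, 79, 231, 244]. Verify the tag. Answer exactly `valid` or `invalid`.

Key decimal bytes [77, 61, 79, 231, 244] = 4d 3d 4f e7 f4 is exactly B = 5 bytes: K' = 4d 3d 4f e7 f4.
K' ⊕ ipad = 7b 0b 79 d1 c2; K' ⊕ opad = 11 61 13 bb a8.
Inner hash: even-index sum = 438 mod 256 = 182; odd-index sum = 265 mod 256 = 9 → b6 09.
Outer hash (recomputed tag): even-index sum = 213 mod 256 = 213; odd-index sum = 466 mod 256 = 210 → d5 d2.
Recomputed tag = d5d2; claimed = cbd2 → mismatch.

invalid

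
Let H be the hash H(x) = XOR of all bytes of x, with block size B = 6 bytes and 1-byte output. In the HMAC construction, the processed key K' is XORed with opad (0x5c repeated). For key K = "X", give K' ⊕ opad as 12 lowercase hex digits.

Key "X" = 58 is 1 byte ≤ B = 6; zero-pad to 6 bytes: K' = 58 00 00 00 00 00.
XOR each byte with 0x5c: 58⊕5c=04, 00⊕5c=5c, 00⊕5c=5c, 00⊕5c=5c, 00⊕5c=5c, 00⊕5c=5c.

045c5c5c5c5c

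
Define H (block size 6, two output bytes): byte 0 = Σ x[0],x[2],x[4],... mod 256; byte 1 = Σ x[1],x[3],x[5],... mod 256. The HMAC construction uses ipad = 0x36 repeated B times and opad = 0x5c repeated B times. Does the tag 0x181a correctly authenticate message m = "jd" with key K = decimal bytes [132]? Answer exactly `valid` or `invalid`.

valid

Key decimal bytes [132] = 84 is 1 byte ≤ B = 6; zero-pad to 6 bytes: K' = 84 00 00 00 00 00.
K' ⊕ ipad = b2 36 36 36 36 36; K' ⊕ opad = d8 5c 5c 5c 5c 5c.
Inner hash: even-index sum = 392 mod 256 = 136; odd-index sum = 262 mod 256 = 6 → 88 06.
Outer hash (recomputed tag): even-index sum = 536 mod 256 = 24; odd-index sum = 282 mod 256 = 26 → 18 1a.
Recomputed tag = 181a; claimed = 181a → match.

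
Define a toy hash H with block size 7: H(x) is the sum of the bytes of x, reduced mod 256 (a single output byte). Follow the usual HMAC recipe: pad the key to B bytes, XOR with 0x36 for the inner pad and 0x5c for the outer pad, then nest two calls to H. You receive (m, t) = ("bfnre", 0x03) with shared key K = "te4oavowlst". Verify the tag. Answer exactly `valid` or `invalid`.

Key "te4oavowlst" = 74 65 34 6f 61 76 6f 77 6c 73 74 is 11 bytes > B = 7, so hash it first: H(key) = 8c, then zero-pad to 7 bytes: K' = 8c 00 00 00 00 00 00.
K' ⊕ ipad = ba 36 36 36 36 36 36; K' ⊕ opad = d0 5c 5c 5c 5c 5c 5c.
Inner hash: sum = 186+54+54+54+54+54+54+98+102+110+114+101 = 1035; mod 256 = 11 → 0b.
Outer hash (recomputed tag): sum = 208+92+92+92+92+92+92+11 = 771; mod 256 = 3 → 03.
Recomputed tag = 03; claimed = 03 → match.

valid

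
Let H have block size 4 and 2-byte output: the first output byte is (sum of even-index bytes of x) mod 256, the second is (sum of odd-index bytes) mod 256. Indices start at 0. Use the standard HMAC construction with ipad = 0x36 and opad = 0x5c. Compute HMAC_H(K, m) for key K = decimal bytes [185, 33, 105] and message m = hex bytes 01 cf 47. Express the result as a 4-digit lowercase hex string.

50f5

Key decimal bytes [185, 33, 105] = b9 21 69 is 3 bytes ≤ B = 4; zero-pad to 4 bytes: K' = b9 21 69 00.
K' ⊕ ipad = 8f 17 5f 36.  K' ⊕ opad = e5 7d 35 5c.
Inner input = (K'⊕ipad) ∥ m = 8f 17 5f 36 ∥ 01 cf 47.
Inner hash: even-index sum = 310 mod 256 = 54; odd-index sum = 284 mod 256 = 28 → 36 1c.
Outer input = (K'⊕opad) ∥ inner = e5 7d 35 5c ∥ 36 1c.
Outer hash (tag): even-index sum = 336 mod 256 = 80; odd-index sum = 245 mod 256 = 245 → 50 f5.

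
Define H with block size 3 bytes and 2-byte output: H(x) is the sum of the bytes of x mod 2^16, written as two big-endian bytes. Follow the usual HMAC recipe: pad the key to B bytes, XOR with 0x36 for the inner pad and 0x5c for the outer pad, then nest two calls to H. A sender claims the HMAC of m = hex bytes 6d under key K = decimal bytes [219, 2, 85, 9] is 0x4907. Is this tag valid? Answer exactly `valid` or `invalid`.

Key decimal bytes [219, 2, 85, 9] = db 02 55 09 is 4 bytes > B = 3, so hash it first: H(key) = 01 3b, then zero-pad to 3 bytes: K' = 01 3b 00.
K' ⊕ ipad = 37 0d 36; K' ⊕ opad = 5d 67 5c.
Inner hash: sum = 55+13+54+109 = 231 → 00 e7.
Outer hash (recomputed tag): sum = 93+103+92+0+231 = 519 → 02 07.
Recomputed tag = 0207; claimed = 4907 → mismatch.

invalid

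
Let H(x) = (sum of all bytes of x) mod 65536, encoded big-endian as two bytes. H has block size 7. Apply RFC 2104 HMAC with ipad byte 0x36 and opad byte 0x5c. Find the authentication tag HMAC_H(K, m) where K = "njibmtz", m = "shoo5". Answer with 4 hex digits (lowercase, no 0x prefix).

Key "njibmtz" = 6e 6a 69 62 6d 74 7a is exactly B = 7 bytes: K' = 6e 6a 69 62 6d 74 7a.
K' ⊕ ipad = 58 5c 5f 54 5b 42 4c.  K' ⊕ opad = 32 36 35 3e 31 28 26.
Inner input = (K'⊕ipad) ∥ m = 58 5c 5f 54 5b 42 4c ∥ 73 68 6f 6f 35.
Inner hash: sum = 88+92+95+84+91+66+76+115+104+111+111+53 = 1086 → 04 3e.
Outer input = (K'⊕opad) ∥ inner = 32 36 35 3e 31 28 26 ∥ 04 3e.
Outer hash (tag): sum = 50+54+53+62+49+40+38+4+62 = 412 → 01 9c.

019c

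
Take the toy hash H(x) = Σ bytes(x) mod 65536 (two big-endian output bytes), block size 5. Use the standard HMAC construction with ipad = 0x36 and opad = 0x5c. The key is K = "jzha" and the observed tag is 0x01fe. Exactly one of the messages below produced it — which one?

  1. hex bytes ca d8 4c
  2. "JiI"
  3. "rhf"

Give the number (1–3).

Key "jzha" = 6a 7a 68 61 is 4 bytes ≤ B = 5; zero-pad to 5 bytes: K' = 6a 7a 68 61 00.
K' ⊕ ipad = 5c 4c 5e 57 36; K' ⊕ opad = 36 26 34 3d 5c.
m1: inner = H(5c 4c 5e 57 36 ca d8 4c) = 03 81; tag = H(36 26 34 3d 5c 03 81) = 01ad
m2: inner = H(5c 4c 5e 57 36 4a 69 49) = 02 8f; tag = H(36 26 34 3d 5c 02 8f) = 01ba
m3: inner = H(5c 4c 5e 57 36 72 68 66) = 02 d3; tag = H(36 26 34 3d 5c 02 d3) = 01fe ← matches

3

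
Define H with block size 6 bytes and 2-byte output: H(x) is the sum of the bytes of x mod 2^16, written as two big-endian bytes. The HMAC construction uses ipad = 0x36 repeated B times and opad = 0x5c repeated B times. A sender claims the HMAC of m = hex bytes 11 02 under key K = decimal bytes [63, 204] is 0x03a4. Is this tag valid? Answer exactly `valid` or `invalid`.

invalid

Key decimal bytes [63, 204] = 3f cc is 2 bytes ≤ B = 6; zero-pad to 6 bytes: K' = 3f cc 00 00 00 00.
K' ⊕ ipad = 09 fa 36 36 36 36; K' ⊕ opad = 63 90 5c 5c 5c 5c.
Inner hash: sum = 9+250+54+54+54+54+17+2 = 494 → 01 ee.
Outer hash (recomputed tag): sum = 99+144+92+92+92+92+1+238 = 850 → 03 52.
Recomputed tag = 0352; claimed = 03a4 → mismatch.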